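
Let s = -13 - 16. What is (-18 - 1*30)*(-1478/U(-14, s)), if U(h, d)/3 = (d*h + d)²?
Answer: 23648/142129 ≈ 0.16638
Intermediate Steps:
s = -29
U(h, d) = 3*(d + d*h)² (U(h, d) = 3*(d*h + d)² = 3*(d + d*h)²)
(-18 - 1*30)*(-1478/U(-14, s)) = (-18 - 1*30)*(-1478*1/(2523*(1 - 14)²)) = (-18 - 30)*(-1478/(3*841*(-13)²)) = -(-70944)/(3*841*169) = -(-70944)/426387 = -48*(-1478/426387) = 23648/142129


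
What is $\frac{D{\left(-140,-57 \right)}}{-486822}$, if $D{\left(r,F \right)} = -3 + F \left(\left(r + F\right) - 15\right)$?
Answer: $- \frac{4027}{162274} \approx -0.024816$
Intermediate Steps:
$D{\left(r,F \right)} = -3 + F \left(-15 + F + r\right)$ ($D{\left(r,F \right)} = -3 + F \left(\left(F + r\right) - 15\right) = -3 + F \left(-15 + F + r\right)$)
$\frac{D{\left(-140,-57 \right)}}{-486822} = \frac{-3 + \left(-57\right)^{2} - -855 - -7980}{-486822} = \left(-3 + 3249 + 855 + 7980\right) \left(- \frac{1}{486822}\right) = 12081 \left(- \frac{1}{486822}\right) = - \frac{4027}{162274}$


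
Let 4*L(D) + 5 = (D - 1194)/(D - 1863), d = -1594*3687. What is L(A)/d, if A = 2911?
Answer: 3523/24636710976 ≈ 1.4300e-7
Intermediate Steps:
d = -5877078
L(D) = -5/4 + (-1194 + D)/(4*(-1863 + D)) (L(D) = -5/4 + ((D - 1194)/(D - 1863))/4 = -5/4 + ((-1194 + D)/(-1863 + D))/4 = -5/4 + (-1194 + D)/(4*(-1863 + D)))
L(A)/d = ((8121/4 - 1*2911)/(-1863 + 2911))/(-5877078) = ((8121/4 - 2911)/1048)*(-1/5877078) = ((1/1048)*(-3523/4))*(-1/5877078) = -3523/4192*(-1/5877078) = 3523/24636710976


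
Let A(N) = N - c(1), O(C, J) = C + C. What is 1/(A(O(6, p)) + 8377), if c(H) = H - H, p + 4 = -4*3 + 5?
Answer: 1/8389 ≈ 0.00011920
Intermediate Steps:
p = -11 (p = -4 + (-4*3 + 5) = -4 + (-12 + 5) = -4 - 7 = -11)
O(C, J) = 2*C
c(H) = 0
A(N) = N (A(N) = N - 1*0 = N + 0 = N)
1/(A(O(6, p)) + 8377) = 1/(2*6 + 8377) = 1/(12 + 8377) = 1/8389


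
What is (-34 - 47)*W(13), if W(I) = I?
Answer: -1053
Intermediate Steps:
(-34 - 47)*W(13) = (-34 - 47)*13 = -81*13 = -1053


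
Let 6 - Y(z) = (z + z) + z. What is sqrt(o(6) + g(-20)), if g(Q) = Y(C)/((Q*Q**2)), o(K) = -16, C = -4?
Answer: 253*I*sqrt(10)/200 ≈ 4.0003*I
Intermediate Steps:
Y(z) = 6 - 3*z (Y(z) = 6 - ((z + z) + z) = 6 - (2*z + z) = 6 - 3*z)
g(Q) = 18/Q**3 (g(Q) = (6 - 3*(-4))/((Q*Q**2)) = (6 + 12)/(Q**3) = 18/Q**3)
sqrt(o(6) + g(-20)) = sqrt(-16 + 18/(-20)**3) = sqrt(-16 + 18*(-1/8000)) = sqrt(-16 - 9/4000) = sqrt(-64009/4000) = 253*I*sqrt(10)/200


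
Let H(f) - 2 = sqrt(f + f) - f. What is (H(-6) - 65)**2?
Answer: 3237 - 228*I*sqrt(3) ≈ 3237.0 - 394.91*I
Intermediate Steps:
H(f) = 2 - f + sqrt(2)*sqrt(f) (H(f) = 2 + (sqrt(f + f) - f) = 2 + (sqrt(2*f) - f) = 2 + (sqrt(2)*sqrt(f) - f) = 2 + (-f + sqrt(2)*sqrt(f)) = 2 - f + sqrt(2)*sqrt(f))
(H(-6) - 65)**2 = ((2 - 1*(-6) + sqrt(2)*sqrt(-6)) - 65)**2 = ((2 + 6 + sqrt(2)*(I*sqrt(6))) - 65)**2 = ((2 + 6 + 2*I*sqrt(3)) - 65)**2 = ((8 + 2*I*sqrt(3)) - 65)**2 = (-57 + 2*I*sqrt(3))**2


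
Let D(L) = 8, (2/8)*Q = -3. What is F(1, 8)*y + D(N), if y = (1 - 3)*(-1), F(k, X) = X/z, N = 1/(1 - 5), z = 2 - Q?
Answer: 64/7 ≈ 9.1429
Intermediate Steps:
Q = -12 (Q = 4*(-3) = -12)
z = 14 (z = 2 - 1*(-12) = 2 + 12 = 14)
N = -¼ (N = 1/(-4) = -¼ ≈ -0.25000)
F(k, X) = X/14
y = 2 (y = -2*(-1) = 2)
F(1, 8)*y + D(N) = ((1/14)*8)*2 + 8 = (4/7)*2 + 8 = 8/7 + 8 = 64/7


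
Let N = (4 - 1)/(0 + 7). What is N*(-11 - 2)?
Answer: -39/7 ≈ -5.5714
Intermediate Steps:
N = 3/7 ≈ 0.42857
N*(-11 - 2) = 3*(-11 - 2)/7 = (3/7)*(-13) = -39/7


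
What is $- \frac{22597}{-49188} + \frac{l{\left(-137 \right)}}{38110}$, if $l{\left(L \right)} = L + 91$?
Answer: $\frac{429454511}{937277340} \approx 0.45819$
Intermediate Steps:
$l{\left(L \right)} = 91 + L$
$- \frac{22597}{-49188} + \frac{l{\left(-137 \right)}}{38110} = - \frac{22597}{-49188} + \frac{91 - 137}{38110} = \left(-22597\right) \left(- \frac{1}{49188}\right) - \frac{23}{19055} = \frac{22597}{49188} - \frac{23}{19055} = \frac{429454511}{937277340}$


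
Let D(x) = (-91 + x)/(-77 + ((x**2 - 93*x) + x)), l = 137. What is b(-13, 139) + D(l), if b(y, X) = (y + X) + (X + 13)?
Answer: 846255/3044 ≈ 278.01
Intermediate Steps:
b(y, X) = 13 + y + 2*X (b(y, X) = (X + y) + (13 + X) = 13 + y + 2*X)
D(x) = (-91 + x)/(-77 + x**2 - 92*x) (D(x) = (-91 + x)/(-77 + (x**2 - 92*x)) = (-91 + x)/(-77 + x**2 - 92*x))
b(-13, 139) + D(l) = (13 - 13 + 2*139) + (91 - 1*137)/(77 - 1*137**2 + 92*137) = (13 - 13 + 278) + (91 - 137)/(77 - 1*18769 + 12604) = 278 - 46/(77 - 18769 + 12604) = 278 - 46/(-6088) = 278 - 1/6088*(-46) = 278 + 23/3044 = 846255/3044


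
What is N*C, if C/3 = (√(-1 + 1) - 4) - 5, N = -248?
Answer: 6696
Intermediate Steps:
C = -27 (C = 3*((√(-1 + 1) - 4) - 5) = 3*((√0 - 4) - 5) = 3*((0 - 4) - 5) = 3*(-4 - 5) = 3*(-9) = -27)
N*C = -248*(-27) = 6696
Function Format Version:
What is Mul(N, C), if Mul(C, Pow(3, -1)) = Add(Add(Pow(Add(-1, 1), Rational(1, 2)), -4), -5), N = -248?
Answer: 6696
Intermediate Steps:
C = -27 (C = Mul(3, Add(Add(Pow(Add(-1, 1), Rational(1, 2)), -4), -5)) = Mul(3, Add(Add(Pow(0, Rational(1, 2)), -4), -5)) = Mul(3, Add(Add(0, -4), -5)) = Mul(3, Add(-4, -5)) = Mul(3, -9) = -27)
Mul(N, C) = Mul(-248, -27) = 6696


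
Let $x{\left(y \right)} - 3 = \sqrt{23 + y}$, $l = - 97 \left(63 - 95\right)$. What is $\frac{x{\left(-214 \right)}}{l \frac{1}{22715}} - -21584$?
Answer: $\frac{67064881}{3104} + \frac{22715 i \sqrt{191}}{3104} \approx 21606.0 + 101.14 i$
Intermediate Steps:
$l = 3104$ ($l = \left(-97\right) \left(-32\right) = 3104$)
$x{\left(y \right)} = 3 + \sqrt{23 + y}$
$\frac{x{\left(-214 \right)}}{l \frac{1}{22715}} - -21584 = \frac{3 + \sqrt{23 - 214}}{3104 \cdot \frac{1}{22715}} - -21584 = \frac{3 + \sqrt{-191}}{3104 \cdot \frac{1}{22715}} + 21584 = \frac{3 + i \sqrt{191}}{\frac{3104}{22715}} + 21584 = \left(3 + i \sqrt{191}\right) \frac{22715}{3104} + 21584 = \left(\frac{68145}{3104} + \frac{22715 i \sqrt{191}}{3104}\right) + 21584 = \frac{67064881}{3104} + \frac{22715 i \sqrt{191}}{3104}$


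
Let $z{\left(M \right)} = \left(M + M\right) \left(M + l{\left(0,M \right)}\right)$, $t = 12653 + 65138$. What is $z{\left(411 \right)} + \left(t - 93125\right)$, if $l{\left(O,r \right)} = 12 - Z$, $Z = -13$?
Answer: $343058$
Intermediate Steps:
$l{\left(O,r \right)} = 25$ ($l{\left(O,r \right)} = 12 - -13 = 12 + 13 = 25$)
$t = 77791$
$z{\left(M \right)} = 2 M \left(25 + M\right)$ ($z{\left(M \right)} = \left(M + M\right) \left(M + 25\right) = 2 M \left(25 + M\right)$)
$z{\left(411 \right)} + \left(t - 93125\right) = 2 \cdot 411 \left(25 + 411\right) + \left(77791 - 93125\right) = 2 \cdot 411 \cdot 436 - 15334 = 358392 - 15334 = 343058$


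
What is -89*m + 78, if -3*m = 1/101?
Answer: 23723/303 ≈ 78.294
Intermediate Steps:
m = -1/303 (m = -⅓/101 = -⅓*1/101 = -1/303 ≈ -0.0033003)
-89*m + 78 = -89*(-1/303) + 78 = 89/303 + 78 = 23723/303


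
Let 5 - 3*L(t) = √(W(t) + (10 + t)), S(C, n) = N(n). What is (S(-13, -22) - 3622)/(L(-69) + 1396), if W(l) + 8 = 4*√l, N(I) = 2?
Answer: -3620/(4193/3 - √(-67 + 4*I*√69)/3) ≈ -2.5912 - 0.0052058*I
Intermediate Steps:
S(C, n) = 2
W(l) = -8 + 4*√l
L(t) = 5/3 - √(2 + t + 4*√t)/3 (L(t) = 5/3 - √((-8 + 4*√t) + (10 + t))/3 = 5/3 - √(2 + t + 4*√t)/3)
(S(-13, -22) - 3622)/(L(-69) + 1396) = (2 - 3622)/((5/3 - √(2 - 69 + 4*√(-69))/3) + 1396) = -3620/((5/3 - √(2 - 69 + 4*(I*√69))/3) + 1396) = -3620/((5/3 - √(2 - 69 + 4*I*√69)/3) + 1396) = -3620/((5/3 - √(-67 + 4*I*√69)/3) + 1396) = -3620/(4193/3 - √(-67 + 4*I*√69)/3)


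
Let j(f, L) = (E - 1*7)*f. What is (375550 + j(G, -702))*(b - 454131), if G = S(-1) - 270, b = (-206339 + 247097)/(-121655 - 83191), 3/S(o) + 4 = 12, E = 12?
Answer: -5801810450313670/34141 ≈ -1.6994e+11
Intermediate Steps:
S(o) = 3/8 (S(o) = 3/(-4 + 12) = 3/8)
b = -6793/34141 (b = 40758/(-204846) = 40758*(-1/204846) = -6793/34141 ≈ -0.19897)
G = -2157/8 (G = 3/8 - 270 = -2157/8 ≈ -269.63)
j(f, L) = 5*f (j(f, L) = (12 - 1*7)*f = (12 - 7)*f = 5*f)
(375550 + j(G, -702))*(b - 454131) = (375550 + 5*(-2157/8))*(-6793/34141 - 454131) = (375550 - 10785/8)*(-15504493264/34141) = (2993615/8)*(-15504493264/34141) = -5801810450313670/34141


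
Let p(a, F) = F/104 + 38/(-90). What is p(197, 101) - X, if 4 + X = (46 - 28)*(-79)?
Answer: 6676249/4680 ≈ 1426.5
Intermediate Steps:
p(a, F) = -19/45 + F/104 (p(a, F) = F*(1/104) + 38*(-1/90) = F/104 - 19/45 = -19/45 + F/104)
X = -1426 (X = -4 + (46 - 28)*(-79) = -4 + 18*(-79) = -4 - 1422 = -1426)
p(197, 101) - X = (-19/45 + (1/104)*101) - 1*(-1426) = (-19/45 + 101/104) + 1426 = 2569/4680 + 1426 = 6676249/4680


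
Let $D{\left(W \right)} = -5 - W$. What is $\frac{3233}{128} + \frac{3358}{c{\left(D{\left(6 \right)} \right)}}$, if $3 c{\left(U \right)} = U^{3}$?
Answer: $\frac{3013651}{170368} \approx 17.689$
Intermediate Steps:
$c{\left(U \right)} = \frac{U^{3}}{3}$
$\frac{3233}{128} + \frac{3358}{c{\left(D{\left(6 \right)} \right)}} = \frac{3233}{128} + \frac{3358}{\frac{1}{3} \left(-5 - 6\right)^{3}} = 3233 \cdot \frac{1}{128} + \frac{3358}{\frac{1}{3} \left(-5 - 6\right)^{3}} = \frac{3233}{128} + \frac{3358}{\frac{1}{3} \left(-11\right)^{3}} = \frac{3233}{128} + \frac{3358}{\frac{1}{3} \left(-1331\right)} = \frac{3233}{128} + \frac{3358}{- \frac{1331}{3}} = \frac{3233}{128} + 3358 \left(- \frac{3}{1331}\right) = \frac{3233}{128} - \frac{10074}{1331} = \frac{3013651}{170368}$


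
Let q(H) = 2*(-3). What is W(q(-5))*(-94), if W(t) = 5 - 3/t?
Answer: -517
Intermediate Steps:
q(H) = -6
W(q(-5))*(-94) = (5 - 3/(-6))*(-94) = (5 - 3*(-⅙))*(-94) = (5 + ½)*(-94) = (11/2)*(-94) = -517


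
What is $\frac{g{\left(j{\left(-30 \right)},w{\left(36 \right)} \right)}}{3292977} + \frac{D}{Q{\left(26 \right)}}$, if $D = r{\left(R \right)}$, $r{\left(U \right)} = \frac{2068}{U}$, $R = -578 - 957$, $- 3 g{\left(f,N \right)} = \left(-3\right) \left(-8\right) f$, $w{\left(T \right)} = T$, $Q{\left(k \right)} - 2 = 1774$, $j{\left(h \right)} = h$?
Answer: $- \frac{512966503}{748098514860} \approx -0.00068569$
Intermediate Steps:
$Q{\left(k \right)} = 1776$ ($Q{\left(k \right)} = 2 + 1774 = 1776$)
$g{\left(f,N \right)} = - 8 f$ ($g{\left(f,N \right)} = - \frac{\left(-3\right) \left(-8\right) f}{3} = - \frac{24 f}{3} = - 8 f$)
$R = -1535$ ($R = -578 - 957 = -1535$)
$D = - \frac{2068}{1535}$ ($D = \frac{2068}{-1535} = 2068 \left(- \frac{1}{1535}\right) = - \frac{2068}{1535} \approx -1.3472$)
$\frac{g{\left(j{\left(-30 \right)},w{\left(36 \right)} \right)}}{3292977} + \frac{D}{Q{\left(26 \right)}} = \frac{\left(-8\right) \left(-30\right)}{3292977} - \frac{2068}{1535 \cdot 1776} = 240 \cdot \frac{1}{3292977} - \frac{517}{681540} = \frac{80}{1097659} - \frac{517}{681540} = - \frac{512966503}{748098514860}$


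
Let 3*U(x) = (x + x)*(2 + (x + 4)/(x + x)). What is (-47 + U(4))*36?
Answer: -1404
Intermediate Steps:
U(x) = 2*x*(2 + (4 + x)/(2*x))/3 (U(x) = ((x + x)*(2 + (x + 4)/(x + x)))/3 = ((2*x)*(2 + (4 + x)/((2*x))))/3 = ((2*x)*(2 + (4 + x)*(1/(2*x))))/3 = ((2*x)*(2 + (4 + x)/(2*x)))/3 = (2*x*(2 + (4 + x)/(2*x)))/3 = 2*x*(2 + (4 + x)/(2*x))/3)
(-47 + U(4))*36 = (-47 + (4/3 + (5/3)*4))*36 = (-47 + (4/3 + 20/3))*36 = (-47 + 8)*36 = -39*36 = -1404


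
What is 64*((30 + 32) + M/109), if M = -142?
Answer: 423424/109 ≈ 3884.6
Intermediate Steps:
64*((30 + 32) + M/109) = 64*((30 + 32) - 142/109) = 64*(62 - 142*1/109) = 64*(62 - 142/109) = 64*(6616/109) = 423424/109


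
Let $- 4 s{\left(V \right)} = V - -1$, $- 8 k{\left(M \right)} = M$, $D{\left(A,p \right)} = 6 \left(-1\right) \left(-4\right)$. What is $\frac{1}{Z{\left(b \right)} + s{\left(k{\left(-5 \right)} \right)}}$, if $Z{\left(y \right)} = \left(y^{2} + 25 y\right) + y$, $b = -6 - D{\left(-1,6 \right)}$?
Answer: $\frac{32}{3827} \approx 0.0083616$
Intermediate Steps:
$D{\left(A,p \right)} = 24$ ($D{\left(A,p \right)} = \left(-6\right) \left(-4\right) = 24$)
$k{\left(M \right)} = - \frac{M}{8}$
$s{\left(V \right)} = - \frac{1}{4} - \frac{V}{4}$ ($s{\left(V \right)} = - \frac{V - -1}{4} = - \frac{V + 1}{4} = - \frac{1 + V}{4} = - \frac{1}{4} - \frac{V}{4}$)
$b = -30$ ($b = -6 - 24 = -30$)
$Z{\left(y \right)} = y^{2} + 26 y$
$\frac{1}{Z{\left(b \right)} + s{\left(k{\left(-5 \right)} \right)}} = \frac{1}{- 30 \left(26 - 30\right) - \left(\frac{1}{4} + \frac{\left(- \frac{1}{8}\right) \left(-5\right)}{4}\right)} = \frac{1}{\left(-30\right) \left(-4\right) - \frac{13}{32}} = \frac{1}{120 - \frac{13}{32}} = \frac{1}{\frac{3827}{32}} = \frac{32}{3827}$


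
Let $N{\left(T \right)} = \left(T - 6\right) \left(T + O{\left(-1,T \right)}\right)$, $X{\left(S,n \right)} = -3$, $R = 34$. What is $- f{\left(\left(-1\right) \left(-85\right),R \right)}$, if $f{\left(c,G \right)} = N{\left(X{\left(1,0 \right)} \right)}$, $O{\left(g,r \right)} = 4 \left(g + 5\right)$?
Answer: $117$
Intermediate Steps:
$O{\left(g,r \right)} = 20 + 4 g$ ($O{\left(g,r \right)} = 4 \left(5 + g\right) = 20 + 4 g$)
$N{\left(T \right)} = \left(-6 + T\right) \left(16 + T\right)$ ($N{\left(T \right)} = \left(T - 6\right) \left(T + \left(20 + 4 \left(-1\right)\right)\right) = \left(-6 + T\right) \left(T + \left(20 - 4\right)\right) = \left(-6 + T\right) \left(T + 16\right) = \left(-6 + T\right) \left(16 + T\right)$)
$f{\left(c,G \right)} = -117$ ($f{\left(c,G \right)} = -96 + \left(-3\right)^{2} + 10 \left(-3\right) = -96 + 9 - 30 = -117$)
$- f{\left(\left(-1\right) \left(-85\right),R \right)} = \left(-1\right) \left(-117\right) = 117$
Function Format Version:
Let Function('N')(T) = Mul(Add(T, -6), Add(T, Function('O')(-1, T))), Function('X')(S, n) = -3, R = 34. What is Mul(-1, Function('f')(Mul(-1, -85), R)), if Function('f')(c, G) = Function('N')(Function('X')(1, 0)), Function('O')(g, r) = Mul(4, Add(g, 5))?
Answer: 117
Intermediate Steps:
Function('O')(g, r) = Add(20, Mul(4, g)) (Function('O')(g, r) = Mul(4, Add(5, g)) = Add(20, Mul(4, g)))
Function('N')(T) = Mul(Add(-6, T), Add(16, T)) (Function('N')(T) = Mul(Add(T, -6), Add(T, Add(20, Mul(4, -1)))) = Mul(Add(-6, T), Add(T, Add(20, -4))) = Mul(Add(-6, T), Add(T, 16)) = Mul(Add(-6, T), Add(16, T)))
Function('f')(c, G) = -117 (Function('f')(c, G) = Add(-96, Pow(-3, 2), Mul(10, -3)) = Add(-96, 9, -30) = -117)
Mul(-1, Function('f')(Mul(-1, -85), R)) = Mul(-1, -117) = 117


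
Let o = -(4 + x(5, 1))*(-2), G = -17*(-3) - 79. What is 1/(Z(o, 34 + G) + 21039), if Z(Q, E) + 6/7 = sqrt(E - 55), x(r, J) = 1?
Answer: 1030869/21687571690 - 343*I/21687571690 ≈ 4.7533e-5 - 1.5816e-8*I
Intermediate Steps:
G = -28 (G = 51 - 79 = -28)
o = 10 (o = -(4 + 1)*(-2) = -5*(-2) = -1*(-10) = 10)
Z(Q, E) = -6/7 + sqrt(-55 + E) (Z(Q, E) = -6/7 + sqrt(E - 55) = -6/7 + sqrt(-55 + E))
1/(Z(o, 34 + G) + 21039) = 1/((-6/7 + sqrt(-55 + (34 - 28))) + 21039) = 1/((-6/7 + sqrt(-55 + 6)) + 21039) = 1/((-6/7 + sqrt(-49)) + 21039) = 1/((-6/7 + 7*I) + 21039) = 1/(147267/7 + 7*I) = 49*(147267/7 - 7*I)/21687571690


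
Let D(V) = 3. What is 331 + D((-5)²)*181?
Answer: 874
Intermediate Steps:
331 + D((-5)²)*181 = 331 + 3*181 = 331 + 543 = 874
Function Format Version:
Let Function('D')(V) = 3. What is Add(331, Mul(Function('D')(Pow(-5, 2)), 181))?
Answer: 874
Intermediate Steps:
Add(331, Mul(Function('D')(Pow(-5, 2)), 181)) = Add(331, Mul(3, 181)) = Add(331, 543) = 874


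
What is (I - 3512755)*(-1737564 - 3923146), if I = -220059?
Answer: 21130377537940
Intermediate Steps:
(I - 3512755)*(-1737564 - 3923146) = (-220059 - 3512755)*(-1737564 - 3923146) = -3732814*(-5660710) = 21130377537940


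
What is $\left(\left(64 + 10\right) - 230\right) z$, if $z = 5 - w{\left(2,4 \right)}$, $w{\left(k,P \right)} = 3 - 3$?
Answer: $-780$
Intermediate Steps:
$w{\left(k,P \right)} = 0$ ($w{\left(k,P \right)} = 3 - 3 = 0$)
$z = 5$ ($z = 5 - 0 = 5 + 0 = 5$)
$\left(\left(64 + 10\right) - 230\right) z = \left(\left(64 + 10\right) - 230\right) 5 = \left(74 - 230\right) 5 = \left(-156\right) 5 = -780$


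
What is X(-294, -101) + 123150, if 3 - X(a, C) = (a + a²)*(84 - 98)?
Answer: 1329141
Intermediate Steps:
X(a, C) = 3 + 14*a + 14*a² (X(a, C) = 3 - (a + a²)*(84 - 98) = 3 - (a + a²)*(-14) = 3 - (-14*a - 14*a²) = 3 + (14*a + 14*a²) = 3 + 14*a + 14*a²)
X(-294, -101) + 123150 = (3 + 14*(-294) + 14*(-294)²) + 123150 = (3 - 4116 + 14*86436) + 123150 = (3 - 4116 + 1210104) + 123150 = 1205991 + 123150 = 1329141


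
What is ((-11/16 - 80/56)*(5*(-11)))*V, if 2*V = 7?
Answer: 13035/32 ≈ 407.34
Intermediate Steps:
V = 7/2 (V = (½)*7 = 7/2 ≈ 3.5000)
((-11/16 - 80/56)*(5*(-11)))*V = ((-11/16 - 80/56)*(5*(-11)))*(7/2) = ((-11*1/16 - 80*1/56)*(-55))*(7/2) = ((-11/16 - 10/7)*(-55))*(7/2) = -237/112*(-55)*(7/2) = (13035/112)*(7/2) = 13035/32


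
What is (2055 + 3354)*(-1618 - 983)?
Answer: -14068809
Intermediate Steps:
(2055 + 3354)*(-1618 - 983) = 5409*(-2601) = -14068809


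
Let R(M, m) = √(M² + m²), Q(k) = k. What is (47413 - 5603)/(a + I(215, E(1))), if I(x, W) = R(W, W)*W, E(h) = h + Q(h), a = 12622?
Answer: 131931455/39828713 - 41810*√2/39828713 ≈ 3.3110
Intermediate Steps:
E(h) = 2*h (E(h) = h + h = 2*h)
I(x, W) = W*√2*√(W²) (I(x, W) = √(W² + W²)*W = √(2*W²)*W = (√2*√(W²))*W = W*√2*√(W²))
(47413 - 5603)/(a + I(215, E(1))) = (47413 - 5603)/(12622 + (2*1)*√2*√((2*1)²)) = 41810/(12622 + 2*√2*√(2²)) = 41810/(12622 + 2*√2*√4) = 41810/(12622 + 2*√2*2) = 41810/(12622 + 4*√2)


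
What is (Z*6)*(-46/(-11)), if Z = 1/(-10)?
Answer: -138/55 ≈ -2.5091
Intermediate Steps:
Z = -1/10 ≈ -0.10000
(Z*6)*(-46/(-11)) = (-1/10*6)*(-46/(-11)) = -(-138)*(-1)/(5*11) = -3/5*46/11 = -138/55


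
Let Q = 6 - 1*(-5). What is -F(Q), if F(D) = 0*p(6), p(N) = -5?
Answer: 0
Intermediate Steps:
Q = 11 (Q = 6 + 5 = 11)
F(D) = 0 (F(D) = 0*(-5) = 0)
-F(Q) = -1*0 = 0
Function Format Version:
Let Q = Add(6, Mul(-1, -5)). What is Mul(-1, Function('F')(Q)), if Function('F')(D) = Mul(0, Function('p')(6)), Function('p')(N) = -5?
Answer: 0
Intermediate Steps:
Q = 11 (Q = Add(6, 5) = 11)
Function('F')(D) = 0 (Function('F')(D) = Mul(0, -5) = 0)
Mul(-1, Function('F')(Q)) = Mul(-1, 0) = 0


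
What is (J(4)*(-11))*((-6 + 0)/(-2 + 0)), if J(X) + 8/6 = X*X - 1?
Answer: -451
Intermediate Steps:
J(X) = -7/3 + X² (J(X) = -4/3 + (X*X - 1) = -4/3 + (X² - 1) = -4/3 + (-1 + X²) = -7/3 + X²)
(J(4)*(-11))*((-6 + 0)/(-2 + 0)) = ((-7/3 + 4²)*(-11))*((-6 + 0)/(-2 + 0)) = ((-7/3 + 16)*(-11))*(-6/(-2)) = ((41/3)*(-11))*(-6*(-½)) = -451/3*3 = -451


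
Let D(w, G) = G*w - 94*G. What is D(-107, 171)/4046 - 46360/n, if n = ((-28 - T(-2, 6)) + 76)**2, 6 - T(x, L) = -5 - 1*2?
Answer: -6562201/141610 ≈ -46.340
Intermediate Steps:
T(x, L) = 13 (T(x, L) = 6 - (-5 - 1*2) = 6 - (-5 - 2) = 6 - 1*(-7) = 6 + 7 = 13)
n = 1225 (n = ((-28 - 1*13) + 76)**2 = ((-28 - 13) + 76)**2 = (-41 + 76)**2 = 35**2 = 1225)
D(w, G) = -94*G + G*w
D(-107, 171)/4046 - 46360/n = (171*(-94 - 107))/4046 - 46360/1225 = (171*(-201))*(1/4046) - 46360*1/1225 = -34371*1/4046 - 9272/245 = -34371/4046 - 9272/245 = -6562201/141610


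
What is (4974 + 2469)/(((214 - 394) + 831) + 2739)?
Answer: 2481/1130 ≈ 2.1956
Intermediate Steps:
(4974 + 2469)/(((214 - 394) + 831) + 2739) = 7443/((-180 + 831) + 2739) = 7443/(651 + 2739) = 7443/3390 = 7443*(1/3390) = 2481/1130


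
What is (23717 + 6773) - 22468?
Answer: 8022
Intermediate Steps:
(23717 + 6773) - 22468 = 30490 - 22468 = 8022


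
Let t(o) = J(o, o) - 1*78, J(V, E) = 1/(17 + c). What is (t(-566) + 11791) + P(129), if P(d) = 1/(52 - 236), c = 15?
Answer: 8620787/736 ≈ 11713.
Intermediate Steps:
J(V, E) = 1/32 (J(V, E) = 1/(17 + 15) = 1/32)
P(d) = -1/184 (P(d) = 1/(-184) = -1/184)
t(o) = -2495/32 (t(o) = 1/32 - 1*78 = 1/32 - 78 = -2495/32)
(t(-566) + 11791) + P(129) = (-2495/32 + 11791) - 1/184 = 374817/32 - 1/184 = 8620787/736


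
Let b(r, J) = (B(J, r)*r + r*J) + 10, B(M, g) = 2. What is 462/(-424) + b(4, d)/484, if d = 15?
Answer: -23817/25652 ≈ -0.92847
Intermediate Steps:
b(r, J) = 10 + 2*r + J*r (b(r, J) = (2*r + r*J) + 10 = (2*r + J*r) + 10 = 10 + 2*r + J*r)
462/(-424) + b(4, d)/484 = 462/(-424) + (10 + 2*4 + 15*4)/484 = 462*(-1/424) + (10 + 8 + 60)*(1/484) = -231/212 + 78*(1/484) = -231/212 + 39/242 = -23817/25652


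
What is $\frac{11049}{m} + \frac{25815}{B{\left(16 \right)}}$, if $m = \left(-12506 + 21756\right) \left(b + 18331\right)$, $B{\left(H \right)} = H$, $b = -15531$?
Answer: $\frac{41788042299}{25900000} \approx 1613.4$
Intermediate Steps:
$m = 25900000$ ($m = \left(-12506 + 21756\right) \left(-15531 + 18331\right) = 9250 \cdot 2800 = 25900000$)
$\frac{11049}{m} + \frac{25815}{B{\left(16 \right)}} = \frac{11049}{25900000} + \frac{25815}{16} = \frac{41788042299}{25900000}$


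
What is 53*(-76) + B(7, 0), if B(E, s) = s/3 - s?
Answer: -4028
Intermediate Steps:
B(E, s) = -2*s/3 (B(E, s) = s*(⅓) - s = s/3 - s = -2*s/3)
53*(-76) + B(7, 0) = 53*(-76) - ⅔*0 = -4028 + 0 = -4028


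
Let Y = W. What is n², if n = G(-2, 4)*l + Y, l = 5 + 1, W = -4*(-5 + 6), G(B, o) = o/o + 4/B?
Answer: 100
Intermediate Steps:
G(B, o) = 1 + 4/B
W = -4 (W = -4*1 = -4)
Y = -4
l = 6
n = -10 (n = ((4 - 2)/(-2))*6 - 4 = -½*2*6 - 4 = -1*6 - 4 = -6 - 4 = -10)
n² = (-10)² = 100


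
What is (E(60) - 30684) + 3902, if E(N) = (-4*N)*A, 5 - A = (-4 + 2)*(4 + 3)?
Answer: -31342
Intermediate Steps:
A = 19 (A = 5 - (-4 + 2)*(4 + 3) = 5 - (-2)*7 = 5 - 1*(-14) = 5 + 14 = 19)
E(N) = -76*N (E(N) = -4*N*19 = -76*N)
(E(60) - 30684) + 3902 = (-76*60 - 30684) + 3902 = (-4560 - 30684) + 3902 = -35244 + 3902 = -31342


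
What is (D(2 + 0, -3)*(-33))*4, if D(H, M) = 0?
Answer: 0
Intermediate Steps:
(D(2 + 0, -3)*(-33))*4 = (0*(-33))*4 = 0*4 = 0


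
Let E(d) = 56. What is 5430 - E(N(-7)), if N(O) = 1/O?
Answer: 5374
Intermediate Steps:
5430 - E(N(-7)) = 5430 - 1*56 = 5430 - 56 = 5374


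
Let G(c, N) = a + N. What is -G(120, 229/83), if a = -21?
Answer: 1514/83 ≈ 18.241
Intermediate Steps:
G(c, N) = -21 + N
-G(120, 229/83) = -(-21 + 229/83) = -1*(-1514/83) = 1514/83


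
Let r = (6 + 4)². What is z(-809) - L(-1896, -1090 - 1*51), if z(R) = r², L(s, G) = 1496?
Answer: 8504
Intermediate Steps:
r = 100 (r = 10² = 100)
z(R) = 10000 (z(R) = 100² = 10000)
z(-809) - L(-1896, -1090 - 1*51) = 10000 - 1*1496 = 10000 - 1496 = 8504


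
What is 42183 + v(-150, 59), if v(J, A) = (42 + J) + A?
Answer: 42134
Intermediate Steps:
v(J, A) = 42 + A + J
42183 + v(-150, 59) = 42183 + (42 + 59 - 150) = 42183 - 49 = 42134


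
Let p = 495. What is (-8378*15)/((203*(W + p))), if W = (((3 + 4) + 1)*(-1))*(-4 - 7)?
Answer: -125670/118349 ≈ -1.0619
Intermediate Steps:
W = 88 (W = ((7 + 1)*(-1))*(-11) = (8*(-1))*(-11) = -8*(-11) = 88)
(-8378*15)/((203*(W + p))) = (-8378*15)/((203*(88 + 495))) = -125670/(203*583) = -125670/118349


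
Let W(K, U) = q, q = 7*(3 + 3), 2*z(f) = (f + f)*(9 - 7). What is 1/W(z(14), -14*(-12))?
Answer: 1/42 ≈ 0.023810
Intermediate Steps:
z(f) = 2*f (z(f) = ((f + f)*(9 - 7))/2 = ((2*f)*2)/2 = (4*f)/2 = 2*f)
q = 42 (q = 7*6 = 42)
W(K, U) = 42
1/W(z(14), -14*(-12)) = 1/42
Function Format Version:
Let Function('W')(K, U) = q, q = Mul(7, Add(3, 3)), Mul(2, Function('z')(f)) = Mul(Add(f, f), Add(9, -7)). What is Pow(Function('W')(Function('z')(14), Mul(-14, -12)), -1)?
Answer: Rational(1, 42) ≈ 0.023810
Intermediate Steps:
Function('z')(f) = Mul(2, f) (Function('z')(f) = Mul(Rational(1, 2), Mul(Add(f, f), Add(9, -7))) = Mul(Rational(1, 2), Mul(Mul(2, f), 2)) = Mul(Rational(1, 2), Mul(4, f)) = Mul(2, f))
q = 42 (q = Mul(7, 6) = 42)
Function('W')(K, U) = 42
Pow(Function('W')(Function('z')(14), Mul(-14, -12)), -1) = Pow(42, -1) = Rational(1, 42)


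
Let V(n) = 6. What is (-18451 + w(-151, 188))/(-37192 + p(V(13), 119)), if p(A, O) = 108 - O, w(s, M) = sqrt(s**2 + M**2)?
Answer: 18451/37203 - sqrt(58145)/37203 ≈ 0.48947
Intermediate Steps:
w(s, M) = sqrt(M**2 + s**2)
(-18451 + w(-151, 188))/(-37192 + p(V(13), 119)) = (-18451 + sqrt(188**2 + (-151)**2))/(-37192 + (108 - 1*119)) = (-18451 + sqrt(35344 + 22801))/(-37192 + (108 - 119)) = (-18451 + sqrt(58145))/(-37192 - 11) = (-18451 + sqrt(58145))/(-37203) = (-18451 + sqrt(58145))*(-1/37203) = 18451/37203 - sqrt(58145)/37203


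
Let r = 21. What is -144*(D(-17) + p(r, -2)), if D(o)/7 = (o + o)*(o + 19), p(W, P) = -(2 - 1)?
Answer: 68688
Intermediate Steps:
p(W, P) = -1 (p(W, P) = -1*1 = -1)
D(o) = 14*o*(19 + o) (D(o) = 7*((o + o)*(o + 19)) = 7*((2*o)*(19 + o)) = 7*(2*o*(19 + o)) = 14*o*(19 + o))
-144*(D(-17) + p(r, -2)) = -144*(14*(-17)*(19 - 17) - 1) = -144*(14*(-17)*2 - 1) = -144*(-476 - 1) = -144*(-477) = 68688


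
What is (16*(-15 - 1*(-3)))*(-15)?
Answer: 2880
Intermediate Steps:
(16*(-15 - 1*(-3)))*(-15) = (16*(-15 + 3))*(-15) = (16*(-12))*(-15) = -192*(-15) = 2880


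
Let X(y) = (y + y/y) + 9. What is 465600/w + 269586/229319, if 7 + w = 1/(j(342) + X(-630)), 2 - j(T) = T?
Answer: -102498277456494/1541252999 ≈ -66503.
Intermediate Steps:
j(T) = 2 - T
X(y) = 10 + y (X(y) = (y + 1) + 9 = (1 + y) + 9 = 10 + y)
w = -6721/960 (w = -7 + 1/((2 - 1*342) + (10 - 630)) = -7 + 1/((2 - 342) - 620) = -7 + 1/(-340 - 620) = -7 + 1/(-960) = -7 - 1/960 = -6721/960 ≈ -7.0010)
465600/w + 269586/229319 = 465600/(-6721/960) + 269586/229319 = 465600*(-960/6721) + 269586*(1/229319) = -446976000/6721 + 269586/229319 = -102498277456494/1541252999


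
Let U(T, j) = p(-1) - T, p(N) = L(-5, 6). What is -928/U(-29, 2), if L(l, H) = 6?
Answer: -928/35 ≈ -26.514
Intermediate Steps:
p(N) = 6
U(T, j) = 6 - T
-928/U(-29, 2) = -928/(6 - 1*(-29)) = -928/(6 + 29) = -928/35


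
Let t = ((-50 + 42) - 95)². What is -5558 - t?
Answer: -16167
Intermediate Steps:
t = 10609 (t = (-8 - 95)² = (-103)² = 10609)
-5558 - t = -5558 - 1*10609 = -5558 - 10609 = -16167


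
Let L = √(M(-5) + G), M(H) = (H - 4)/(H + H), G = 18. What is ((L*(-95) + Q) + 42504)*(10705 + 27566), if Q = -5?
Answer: 1626479229 - 2181447*√210/2 ≈ 1.6107e+9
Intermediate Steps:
M(H) = (-4 + H)/(2*H) (M(H) = (-4 + H)/((2*H)) = (-4 + H)*(1/(2*H)) = (-4 + H)/(2*H))
L = 3*√210/10 (L = √((½)*(-4 - 5)/(-5) + 18) = √((½)*(-⅕)*(-9) + 18) = √(9/10 + 18) = √(189/10) = 3*√210/10 ≈ 4.3474)
((L*(-95) + Q) + 42504)*(10705 + 27566) = (((3*√210/10)*(-95) - 5) + 42504)*(10705 + 27566) = ((-57*√210/2 - 5) + 42504)*38271 = ((-5 - 57*√210/2) + 42504)*38271 = (42499 - 57*√210/2)*38271 = 1626479229 - 2181447*√210/2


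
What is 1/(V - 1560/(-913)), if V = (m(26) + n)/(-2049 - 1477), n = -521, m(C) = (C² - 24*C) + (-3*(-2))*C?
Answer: 3219238/5786329 ≈ 0.55635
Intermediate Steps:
m(C) = C² - 18*C (m(C) = (C² - 24*C) + 6*C = C² - 18*C)
V = 313/3526 (V = (26*(-18 + 26) - 521)/(-2049 - 1477) = (26*8 - 521)/(-3526) = (208 - 521)*(-1/3526) = -313*(-1/3526) = 313/3526 ≈ 0.088769)
1/(V - 1560/(-913)) = 1/(313/3526 - 1560/(-913)) = 1/(313/3526 - 1560*(-1/913)) = 1/(313/3526 + 1560/913) = 1/(5786329/3219238) = 3219238/5786329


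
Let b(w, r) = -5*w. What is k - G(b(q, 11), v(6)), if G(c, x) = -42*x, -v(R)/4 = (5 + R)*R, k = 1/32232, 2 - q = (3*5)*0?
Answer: -357388415/32232 ≈ -11088.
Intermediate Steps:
q = 2 (q = 2 - 3*5*0 = 2 - 15*0 = 2 - 1*0 = 2 + 0 = 2)
k = 1/32232 ≈ 3.1025e-5
v(R) = -4*R*(5 + R) (v(R) = -4*(5 + R)*R = -4*R*(5 + R))
G(c, x) = -42*x
k - G(b(q, 11), v(6)) = 1/32232 - (-42)*(-4*6*(5 + 6)) = 1/32232 - (-42)*(-4*6*11) = 1/32232 - (-42)*(-264) = 1/32232 - 1*11088 = 1/32232 - 11088 = -357388415/32232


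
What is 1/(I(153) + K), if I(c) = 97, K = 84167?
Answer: 1/84264 ≈ 1.1867e-5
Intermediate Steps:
1/(I(153) + K) = 1/(97 + 84167) = 1/84264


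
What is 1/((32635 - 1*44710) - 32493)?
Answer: -1/44568 ≈ -2.2438e-5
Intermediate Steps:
1/((32635 - 1*44710) - 32493) = 1/((32635 - 44710) - 32493) = 1/(-12075 - 32493) = 1/(-44568) = -1/44568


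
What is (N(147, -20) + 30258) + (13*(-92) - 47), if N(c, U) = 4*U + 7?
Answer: 28942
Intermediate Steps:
N(c, U) = 7 + 4*U
(N(147, -20) + 30258) + (13*(-92) - 47) = ((7 + 4*(-20)) + 30258) + (13*(-92) - 47) = ((7 - 80) + 30258) + (-1196 - 47) = (-73 + 30258) - 1243 = 30185 - 1243 = 28942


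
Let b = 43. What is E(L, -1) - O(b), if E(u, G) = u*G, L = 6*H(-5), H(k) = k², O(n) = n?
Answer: -193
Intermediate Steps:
L = 150 (L = 6*(-5)² = 6*25 = 150)
E(u, G) = G*u
E(L, -1) - O(b) = -1*150 - 1*43 = -150 - 43 = -193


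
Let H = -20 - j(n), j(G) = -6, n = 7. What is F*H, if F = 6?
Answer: -84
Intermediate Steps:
H = -14 (H = -20 - 1*(-6) = -20 + 6 = -14)
F*H = 6*(-14) = -84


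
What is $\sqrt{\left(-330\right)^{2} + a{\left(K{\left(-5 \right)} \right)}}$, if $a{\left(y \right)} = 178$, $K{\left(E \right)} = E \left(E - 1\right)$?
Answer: $\sqrt{109078} \approx 330.27$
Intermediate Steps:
$K{\left(E \right)} = E \left(-1 + E\right)$
$\sqrt{\left(-330\right)^{2} + a{\left(K{\left(-5 \right)} \right)}} = \sqrt{\left(-330\right)^{2} + 178} = \sqrt{108900 + 178} = \sqrt{109078}$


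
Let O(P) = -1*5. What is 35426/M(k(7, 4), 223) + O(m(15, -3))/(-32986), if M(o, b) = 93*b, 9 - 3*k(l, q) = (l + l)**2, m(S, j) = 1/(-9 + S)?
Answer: 1168665731/684096654 ≈ 1.7083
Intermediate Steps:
k(l, q) = 3 - 4*l**2/3 (k(l, q) = 3 - (l + l)**2/3 = 3 - 4*l**2/3)
O(P) = -5
35426/M(k(7, 4), 223) + O(m(15, -3))/(-32986) = 35426/((93*223)) - 5/(-32986) = 35426/20739 - 5*(-1/32986) = 35426*(1/20739) + 5/32986 = 35426/20739 + 5/32986 = 1168665731/684096654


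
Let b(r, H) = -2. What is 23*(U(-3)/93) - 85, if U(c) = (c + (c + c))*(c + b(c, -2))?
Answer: -2290/31 ≈ -73.871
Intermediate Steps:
U(c) = 3*c*(-2 + c) (U(c) = (c + (c + c))*(c - 2) = (c + 2*c)*(-2 + c) = (3*c)*(-2 + c) = 3*c*(-2 + c))
23*(U(-3)/93) - 85 = 23*((3*(-3)*(-2 - 3))/93) - 85 = 23*((3*(-3)*(-5))*(1/93)) - 85 = 23*(45*(1/93)) - 85 = 23*(15/31) - 85 = 345/31 - 85 = -2290/31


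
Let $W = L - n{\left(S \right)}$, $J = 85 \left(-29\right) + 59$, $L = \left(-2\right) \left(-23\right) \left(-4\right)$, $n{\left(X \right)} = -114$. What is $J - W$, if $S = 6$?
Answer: $-2336$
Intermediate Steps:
$L = -184$ ($L = 46 \left(-4\right) = -184$)
$J = -2406$ ($J = -2465 + 59 = -2406$)
$W = -70$ ($W = -184 - -114 = -184 + 114 = -70$)
$J - W = -2406 - -70 = -2406 + 70 = -2336$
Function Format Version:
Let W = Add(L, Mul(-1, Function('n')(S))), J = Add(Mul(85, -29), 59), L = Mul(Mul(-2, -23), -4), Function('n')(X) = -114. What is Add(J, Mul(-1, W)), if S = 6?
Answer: -2336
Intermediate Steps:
L = -184 (L = Mul(46, -4) = -184)
J = -2406 (J = Add(-2465, 59) = -2406)
W = -70 (W = Add(-184, Mul(-1, -114)) = Add(-184, 114) = -70)
Add(J, Mul(-1, W)) = Add(-2406, Mul(-1, -70)) = Add(-2406, 70) = -2336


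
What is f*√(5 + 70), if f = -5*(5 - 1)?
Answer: -100*√3 ≈ -173.21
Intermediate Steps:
f = -20 (f = -5*4 = -20)
f*√(5 + 70) = -20*√(5 + 70) = -100*√3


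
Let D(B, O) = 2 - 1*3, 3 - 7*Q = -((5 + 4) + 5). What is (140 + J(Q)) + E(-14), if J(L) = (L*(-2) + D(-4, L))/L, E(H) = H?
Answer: 2101/17 ≈ 123.59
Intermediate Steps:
Q = 17/7 (Q = 3/7 - (-1)*((5 + 4) + 5)/7 = 3/7 - (-1)*(9 + 5)/7 = 3/7 - (-1)*14/7 = 3/7 - ⅐*(-14) = 3/7 + 2 = 17/7 ≈ 2.4286)
D(B, O) = -1 (D(B, O) = 2 - 3 = -1)
J(L) = (-1 - 2*L)/L (J(L) = (L*(-2) - 1)/L = (-2*L - 1)/L = (-1 - 2*L)/L)
(140 + J(Q)) + E(-14) = (140 + (-2 - 1/17/7)) - 14 = (140 + (-2 - 1*7/17)) - 14 = (140 + (-2 - 7/17)) - 14 = (140 - 41/17) - 14 = 2339/17 - 14 = 2101/17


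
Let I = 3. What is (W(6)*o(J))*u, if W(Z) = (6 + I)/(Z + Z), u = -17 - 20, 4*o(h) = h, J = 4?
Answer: -111/4 ≈ -27.750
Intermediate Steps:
o(h) = h/4
u = -37
W(Z) = 9/(2*Z) (W(Z) = (6 + 3)/(Z + Z) = 9/((2*Z)) = 9*(1/(2*Z)) = 9/(2*Z))
(W(6)*o(J))*u = (((9/2)/6)*((¼)*4))*(-37) = (((9/2)*(⅙))*1)*(-37) = ((¾)*1)*(-37) = (¾)*(-37) = -111/4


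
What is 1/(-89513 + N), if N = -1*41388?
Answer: -1/130901 ≈ -7.6394e-6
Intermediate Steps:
N = -41388
1/(-89513 + N) = 1/(-89513 - 41388) = 1/(-130901) = -1/130901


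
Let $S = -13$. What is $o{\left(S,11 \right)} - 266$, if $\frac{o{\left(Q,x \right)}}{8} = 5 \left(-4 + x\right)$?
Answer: $14$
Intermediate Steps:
$o{\left(Q,x \right)} = -160 + 40 x$ ($o{\left(Q,x \right)} = 8 \cdot 5 \left(-4 + x\right) = 8 \left(-20 + 5 x\right) = -160 + 40 x$)
$o{\left(S,11 \right)} - 266 = \left(-160 + 40 \cdot 11\right) - 266 = \left(-160 + 440\right) - 266 = 280 - 266 = 14$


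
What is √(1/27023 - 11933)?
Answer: I*√8713984071534/27023 ≈ 109.24*I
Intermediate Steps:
√(1/27023 - 11933) = √(-322465458/27023) = I*√8713984071534/27023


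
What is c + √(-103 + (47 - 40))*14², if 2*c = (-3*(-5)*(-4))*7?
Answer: -210 + 784*I*√6 ≈ -210.0 + 1920.4*I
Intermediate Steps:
c = -210 (c = ((-3*(-5)*(-4))*7)/2 = ((15*(-4))*7)/2 = (-60*7)/2 = (½)*(-420) = -210)
c + √(-103 + (47 - 40))*14² = -210 + √(-103 + (47 - 40))*14² = -210 + √(-103 + 7)*196 = -210 + √(-96)*196 = -210 + (4*I*√6)*196 = -210 + 784*I*√6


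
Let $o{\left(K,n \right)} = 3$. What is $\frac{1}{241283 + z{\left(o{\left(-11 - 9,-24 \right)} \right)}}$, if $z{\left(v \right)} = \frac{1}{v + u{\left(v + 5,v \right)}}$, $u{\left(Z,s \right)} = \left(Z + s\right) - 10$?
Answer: $\frac{4}{965133} \approx 4.1445 \cdot 10^{-6}$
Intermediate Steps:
$u{\left(Z,s \right)} = -10 + Z + s$
$z{\left(v \right)} = \frac{1}{-5 + 3 v}$ ($z{\left(v \right)} = \frac{1}{v + \left(-10 + \left(v + 5\right) + v\right)} = \frac{1}{v + \left(-10 + \left(5 + v\right) + v\right)} = \frac{1}{v + \left(-5 + 2 v\right)} = \frac{1}{-5 + 3 v}$)
$\frac{1}{241283 + z{\left(o{\left(-11 - 9,-24 \right)} \right)}} = \frac{1}{241283 + \frac{1}{-5 + 3 \cdot 3}} = \frac{1}{241283 + \frac{1}{-5 + 9}} = \frac{1}{241283 + \frac{1}{4}} = \frac{1}{\frac{965133}{4}} = \frac{4}{965133}$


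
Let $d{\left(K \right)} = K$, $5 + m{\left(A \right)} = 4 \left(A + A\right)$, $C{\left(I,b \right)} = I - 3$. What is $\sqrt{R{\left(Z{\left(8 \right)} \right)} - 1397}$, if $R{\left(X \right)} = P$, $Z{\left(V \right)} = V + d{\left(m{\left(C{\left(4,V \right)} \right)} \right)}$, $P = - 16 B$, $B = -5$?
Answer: $i \sqrt{1317} \approx 36.29 i$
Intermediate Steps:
$C{\left(I,b \right)} = -3 + I$
$m{\left(A \right)} = -5 + 8 A$ ($m{\left(A \right)} = -5 + 4 \left(A + A\right) = -5 + 4 \cdot 2 A = -5 + 8 A$)
$P = 80$ ($P = \left(-16\right) \left(-5\right) = 80$)
$Z{\left(V \right)} = 3 + V$ ($Z{\left(V \right)} = V - \left(5 - 8 \left(-3 + 4\right)\right) = V + \left(-5 + 8 \cdot 1\right) = V + \left(-5 + 8\right) = V + 3 = 3 + V$)
$R{\left(X \right)} = 80$
$\sqrt{R{\left(Z{\left(8 \right)} \right)} - 1397} = \sqrt{80 - 1397} = \sqrt{-1317} = i \sqrt{1317}$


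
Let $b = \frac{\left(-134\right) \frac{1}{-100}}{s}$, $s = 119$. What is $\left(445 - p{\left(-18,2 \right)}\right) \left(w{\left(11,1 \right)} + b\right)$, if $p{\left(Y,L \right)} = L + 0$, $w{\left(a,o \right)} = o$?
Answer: $\frac{2665531}{5950} \approx 447.99$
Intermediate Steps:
$p{\left(Y,L \right)} = L$
$b = \frac{67}{5950}$ ($b = \frac{\left(-134\right) \frac{1}{-100}}{119} = \left(-134\right) \left(- \frac{1}{100}\right) \frac{1}{119} = \frac{67}{50} \cdot \frac{1}{119} = \frac{67}{5950} \approx 0.011261$)
$\left(445 - p{\left(-18,2 \right)}\right) \left(w{\left(11,1 \right)} + b\right) = \left(445 - 2\right) \left(1 + \frac{67}{5950}\right) = \left(445 - 2\right) \frac{6017}{5950} = 443 \cdot \frac{6017}{5950} = \frac{2665531}{5950}$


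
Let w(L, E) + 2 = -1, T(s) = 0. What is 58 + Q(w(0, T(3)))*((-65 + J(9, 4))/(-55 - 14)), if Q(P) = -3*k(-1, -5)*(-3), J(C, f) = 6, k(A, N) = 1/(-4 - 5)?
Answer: 3943/69 ≈ 57.145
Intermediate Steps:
w(L, E) = -3 (w(L, E) = -2 - 1 = -3)
k(A, N) = -1/9 (k(A, N) = 1/(-9) = -1/9)
Q(P) = -1 (Q(P) = -3*(-1/9)*(-3) = (1/3)*(-3) = -1)
58 + Q(w(0, T(3)))*((-65 + J(9, 4))/(-55 - 14)) = 58 - (-65 + 6)/(-55 - 14) = 58 - (-59)/(-69) = 58 - (-59)*(-1)/69 = 58 - 1*59/69 = 58 - 59/69 = 3943/69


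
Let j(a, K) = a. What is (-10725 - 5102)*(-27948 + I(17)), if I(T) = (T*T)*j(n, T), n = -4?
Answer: 460629008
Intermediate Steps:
I(T) = -4*T² (I(T) = (T*T)*(-4) = T²*(-4) = -4*T²)
(-10725 - 5102)*(-27948 + I(17)) = (-10725 - 5102)*(-27948 - 4*17²) = -15827*(-27948 - 4*289) = -15827*(-27948 - 1156) = -15827*(-29104) = 460629008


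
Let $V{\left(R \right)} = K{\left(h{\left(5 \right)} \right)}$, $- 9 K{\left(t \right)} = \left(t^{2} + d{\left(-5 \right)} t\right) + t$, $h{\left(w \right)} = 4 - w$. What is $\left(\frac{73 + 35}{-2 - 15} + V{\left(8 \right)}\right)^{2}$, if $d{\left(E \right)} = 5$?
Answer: $\frac{786769}{23409} \approx 33.61$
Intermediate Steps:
$K{\left(t \right)} = - \frac{2 t}{3} - \frac{t^{2}}{9}$ ($K{\left(t \right)} = - \frac{\left(t^{2} + 5 t\right) + t}{9} = - \frac{t^{2} + 6 t}{9} = - \frac{2 t}{3} - \frac{t^{2}}{9}$)
$V{\left(R \right)} = \frac{5}{9}$ ($V{\left(R \right)} = - \frac{\left(4 - 5\right) \left(6 + \left(4 - 5\right)\right)}{9} = \left(- \frac{1}{9}\right) \left(-1\right) \left(6 - 1\right) = \left(- \frac{1}{9}\right) \left(-1\right) 5 = \frac{5}{9}$)
$\left(\frac{73 + 35}{-2 - 15} + V{\left(8 \right)}\right)^{2} = \left(\frac{73 + 35}{-2 - 15} + \frac{5}{9}\right)^{2} = \left(\frac{108}{-17} + \frac{5}{9}\right)^{2} = \left(108 \left(- \frac{1}{17}\right) + \frac{5}{9}\right)^{2} = \left(- \frac{108}{17} + \frac{5}{9}\right)^{2} = \left(- \frac{887}{153}\right)^{2} = \frac{786769}{23409}$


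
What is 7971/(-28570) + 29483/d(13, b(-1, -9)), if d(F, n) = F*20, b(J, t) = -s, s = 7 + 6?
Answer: 16805137/148564 ≈ 113.12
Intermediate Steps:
s = 13
b(J, t) = -13 (b(J, t) = -1*13 = -13)
d(F, n) = 20*F
7971/(-28570) + 29483/d(13, b(-1, -9)) = 7971/(-28570) + 29483/((20*13)) = 7971*(-1/28570) + 29483/260 = -7971/28570 + 29483*(1/260) = -7971/28570 + 29483/260 = 16805137/148564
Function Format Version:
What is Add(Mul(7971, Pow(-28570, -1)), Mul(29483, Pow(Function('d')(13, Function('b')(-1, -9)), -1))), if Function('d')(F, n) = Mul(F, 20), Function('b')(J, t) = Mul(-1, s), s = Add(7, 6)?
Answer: Rational(16805137, 148564) ≈ 113.12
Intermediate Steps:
s = 13
Function('b')(J, t) = -13 (Function('b')(J, t) = Mul(-1, 13) = -13)
Function('d')(F, n) = Mul(20, F)
Add(Mul(7971, Pow(-28570, -1)), Mul(29483, Pow(Function('d')(13, Function('b')(-1, -9)), -1))) = Add(Mul(7971, Pow(-28570, -1)), Mul(29483, Pow(Mul(20, 13), -1))) = Add(Mul(7971, Rational(-1, 28570)), Mul(29483, Pow(260, -1))) = Add(Rational(-7971, 28570), Mul(29483, Rational(1, 260))) = Add(Rational(-7971, 28570), Rational(29483, 260)) = Rational(16805137, 148564)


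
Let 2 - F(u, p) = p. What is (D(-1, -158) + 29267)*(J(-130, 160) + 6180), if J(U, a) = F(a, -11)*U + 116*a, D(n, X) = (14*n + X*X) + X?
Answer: 1246059950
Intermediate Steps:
F(u, p) = 2 - p
D(n, X) = X + X**2 + 14*n (D(n, X) = (14*n + X**2) + X = (X**2 + 14*n) + X = X + X**2 + 14*n)
J(U, a) = 13*U + 116*a (J(U, a) = (2 - 1*(-11))*U + 116*a = (2 + 11)*U + 116*a = 13*U + 116*a)
(D(-1, -158) + 29267)*(J(-130, 160) + 6180) = ((-158 + (-158)**2 + 14*(-1)) + 29267)*((13*(-130) + 116*160) + 6180) = ((-158 + 24964 - 14) + 29267)*((-1690 + 18560) + 6180) = (24792 + 29267)*(16870 + 6180) = 54059*23050 = 1246059950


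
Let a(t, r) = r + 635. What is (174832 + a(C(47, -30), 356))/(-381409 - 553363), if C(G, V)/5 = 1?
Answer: -175823/934772 ≈ -0.18809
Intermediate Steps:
C(G, V) = 5 (C(G, V) = 5*1 = 5)
a(t, r) = 635 + r
(174832 + a(C(47, -30), 356))/(-381409 - 553363) = (174832 + (635 + 356))/(-381409 - 553363) = (174832 + 991)/(-934772) = 175823*(-1/934772) = -175823/934772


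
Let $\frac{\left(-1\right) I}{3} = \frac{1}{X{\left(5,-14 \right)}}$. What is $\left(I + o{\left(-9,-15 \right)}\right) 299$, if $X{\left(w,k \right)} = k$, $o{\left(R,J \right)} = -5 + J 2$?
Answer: $- \frac{145613}{14} \approx -10401.0$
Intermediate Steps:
$o{\left(R,J \right)} = -5 + 2 J$
$I = \frac{3}{14}$ ($I = - \frac{3}{-14} = \left(-3\right) \left(- \frac{1}{14}\right) = \frac{3}{14} \approx 0.21429$)
$\left(I + o{\left(-9,-15 \right)}\right) 299 = \left(\frac{3}{14} + \left(-5 + 2 \left(-15\right)\right)\right) 299 = \left(\frac{3}{14} - 35\right) 299 = \left(- \frac{487}{14}\right) 299 = - \frac{145613}{14}$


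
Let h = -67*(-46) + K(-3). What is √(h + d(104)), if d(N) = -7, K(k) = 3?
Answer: 9*√38 ≈ 55.480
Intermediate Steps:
h = 3085 (h = -67*(-46) + 3 = 3082 + 3 = 3085)
√(h + d(104)) = √(3085 - 7) = √3078 = 9*√38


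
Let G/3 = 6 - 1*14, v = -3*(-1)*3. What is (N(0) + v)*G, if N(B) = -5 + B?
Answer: -96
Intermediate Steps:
v = 9 (v = 3*3 = 9)
G = -24 (G = 3*(6 - 1*14) = 3*(6 - 14) = 3*(-8) = -24)
(N(0) + v)*G = ((-5 + 0) + 9)*(-24) = (-5 + 9)*(-24) = 4*(-24) = -96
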